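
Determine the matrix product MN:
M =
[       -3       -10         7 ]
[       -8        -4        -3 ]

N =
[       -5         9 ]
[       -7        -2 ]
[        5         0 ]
MN =
[      120        -7 ]
[       53       -64 ]

Matrix multiplication: (MN)[i][j] = sum over k of M[i][k] * N[k][j].
  (MN)[0][0] = (-3)*(-5) + (-10)*(-7) + (7)*(5) = 120
  (MN)[0][1] = (-3)*(9) + (-10)*(-2) + (7)*(0) = -7
  (MN)[1][0] = (-8)*(-5) + (-4)*(-7) + (-3)*(5) = 53
  (MN)[1][1] = (-8)*(9) + (-4)*(-2) + (-3)*(0) = -64
MN =
[      120        -7 ]
[       53       -64 ]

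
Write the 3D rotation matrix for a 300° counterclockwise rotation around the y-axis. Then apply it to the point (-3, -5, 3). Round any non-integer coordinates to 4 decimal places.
R = [[1/2, 0, -√3/2], [0, 1, 0], [√3/2, 0, 1/2]]; R·(-3, -5, 3) = (-4.0981, -5.0000, -1.0981)

Rotation matrix for 300° around y-axis:
cos(300°) = 1/2, sin(300°) = -√3/2
R = [[1/2, 0, -√3/2], [0, 1, 0], [√3/2, 0, 1/2]]
Apply to (-3, -5, 3): R·[-3, -5, 3]ᵀ = (-4.0981, -5.0000, -1.0981)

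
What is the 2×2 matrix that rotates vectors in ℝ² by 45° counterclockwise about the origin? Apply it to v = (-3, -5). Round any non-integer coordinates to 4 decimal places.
R = [[√2/2, -√2/2], [√2/2, √2/2]]; R·v = (1.4142, -5.6569)

A counterclockwise rotation by angle θ in ℝ² has matrix R(θ) = [[cos θ, -sin θ], [sin θ, cos θ]].
For θ = 45°: cos θ = √2/2, sin θ = √2/2.
R(45°) = [[√2/2, -√2/2], [√2/2, √2/2]].
R·v = [√2/2·-3 + (-√2/2)·-5, √2/2·-3 + √2/2·-5] = (1.4142, -5.6569).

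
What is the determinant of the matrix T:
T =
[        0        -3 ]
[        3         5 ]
det(T) = 9

For a 2×2 matrix [[a, b], [c, d]], det = a*d - b*c.
det(T) = (0)*(5) - (-3)*(3) = 0 + 9 = 9.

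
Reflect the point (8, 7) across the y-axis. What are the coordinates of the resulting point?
(-8, 7)

Reflection across y-axis: (8, 7) → (-8, 7)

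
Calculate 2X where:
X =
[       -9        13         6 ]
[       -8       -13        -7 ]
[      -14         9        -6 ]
2X =
[      -18        26        12 ]
[      -16       -26       -14 ]
[      -28        18       -12 ]

Scalar multiplication is elementwise: (2X)[i][j] = 2 * X[i][j].
  (2X)[0][0] = 2 * (-9) = -18
  (2X)[0][1] = 2 * (13) = 26
  (2X)[0][2] = 2 * (6) = 12
  (2X)[1][0] = 2 * (-8) = -16
  (2X)[1][1] = 2 * (-13) = -26
  (2X)[1][2] = 2 * (-7) = -14
  (2X)[2][0] = 2 * (-14) = -28
  (2X)[2][1] = 2 * (9) = 18
  (2X)[2][2] = 2 * (-6) = -12
2X =
[      -18        26        12 ]
[      -16       -26       -14 ]
[      -28        18       -12 ]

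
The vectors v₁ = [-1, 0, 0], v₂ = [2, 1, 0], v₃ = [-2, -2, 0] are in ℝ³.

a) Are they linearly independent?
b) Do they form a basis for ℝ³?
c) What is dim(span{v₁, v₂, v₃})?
Not independent, not a basis, dim(span) = 2

Check whether v₃ can be written as a linear combination of v₁ and v₂.
v₃ = (-2)·v₁ + (-2)·v₂ = [-2, -2, 0], so the three vectors are linearly dependent.
Thus they do not form a basis for ℝ³, and dim(span{v₁, v₂, v₃}) = 2 (spanned by v₁ and v₂).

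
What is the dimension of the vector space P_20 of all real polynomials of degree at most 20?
Dimension = 21

A polynomial of degree at most 20 can be written as a₀ + a₁x + a₂x² + … + a_20x^20, with 21 free coefficients a₀, …, a_20.
The set {1, x, x², …, x^20} is a basis: it spans P_20 (every such polynomial is a linear combination of these) and is linearly independent (a polynomial is zero iff all its coefficients are zero).
Therefore dim(P_20) = 20 + 1 = 21.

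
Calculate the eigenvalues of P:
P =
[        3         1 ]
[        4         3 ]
λ = 1, 5

Solve det(P - λI) = 0. For a 2×2 matrix the characteristic equation is λ² - (trace)λ + det = 0.
trace(P) = a + d = 3 + 3 = 6.
det(P) = a*d - b*c = (3)*(3) - (1)*(4) = 9 - 4 = 5.
Characteristic equation: λ² - (6)λ + (5) = 0.
Discriminant = (6)² - 4*(5) = 36 - 20 = 16.
λ = (6 ± √16) / 2 = (6 ± 4) / 2 = 1, 5.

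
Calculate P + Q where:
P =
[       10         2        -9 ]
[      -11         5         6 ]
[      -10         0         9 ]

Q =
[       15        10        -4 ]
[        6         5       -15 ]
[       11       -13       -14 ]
P + Q =
[       25        12       -13 ]
[       -5        10        -9 ]
[        1       -13        -5 ]

Matrix addition is elementwise: (P+Q)[i][j] = P[i][j] + Q[i][j].
  (P+Q)[0][0] = (10) + (15) = 25
  (P+Q)[0][1] = (2) + (10) = 12
  (P+Q)[0][2] = (-9) + (-4) = -13
  (P+Q)[1][0] = (-11) + (6) = -5
  (P+Q)[1][1] = (5) + (5) = 10
  (P+Q)[1][2] = (6) + (-15) = -9
  (P+Q)[2][0] = (-10) + (11) = 1
  (P+Q)[2][1] = (0) + (-13) = -13
  (P+Q)[2][2] = (9) + (-14) = -5
P + Q =
[       25        12       -13 ]
[       -5        10        -9 ]
[        1       -13        -5 ]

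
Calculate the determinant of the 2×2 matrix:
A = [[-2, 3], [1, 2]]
-7

For A = [[a, b], [c, d]], det(A) = a*d - b*c.
det(A) = (-2)*(2) - (3)*(1) = -4 - 3 = -7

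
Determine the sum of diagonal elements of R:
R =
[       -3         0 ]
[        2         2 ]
tr(R) = -3 + 2 = -1

The trace of a square matrix is the sum of its diagonal entries.
Diagonal entries of R: R[0][0] = -3, R[1][1] = 2.
tr(R) = -3 + 2 = -1.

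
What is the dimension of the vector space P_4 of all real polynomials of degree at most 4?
Dimension = 5

A polynomial of degree at most 4 can be written as a₀ + a₁x + a₂x² + … + a_4x^4, with 5 free coefficients a₀, …, a_4.
The set {1, x, x², …, x^4} is a basis: it spans P_4 (every such polynomial is a linear combination of these) and is linearly independent (a polynomial is zero iff all its coefficients are zero).
Therefore dim(P_4) = 4 + 1 = 5.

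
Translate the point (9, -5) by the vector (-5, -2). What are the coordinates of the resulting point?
(4, -7)

Translation by (-5, -2):
x' = 9 + -5 = 4
y' = -5 + -2 = -7
Homogeneous matrix: [[1, 0, -5], [0, 1, -2], [0, 0, 1]]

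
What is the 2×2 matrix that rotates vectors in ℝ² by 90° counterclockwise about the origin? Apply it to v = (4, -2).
R = [[0, -1], [1, 0]]; R·v = (2, 4)

A counterclockwise rotation by angle θ in ℝ² has matrix R(θ) = [[cos θ, -sin θ], [sin θ, cos θ]].
For θ = 90°: cos θ = 0, sin θ = 1.
R(90°) = [[0, -1], [1, 0]].
R·v = [0·4 + (-1)·-2, 1·4 + 0·-2] = (2, 4).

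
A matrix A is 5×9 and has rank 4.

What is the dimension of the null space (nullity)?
5

The rank-nullity theorem for an m×n matrix states:
rank(A) + nullity(A) = n (the number of columns).
Here n = 9 and rank(A) = 4, so nullity(A) = 9 - 4 = 5.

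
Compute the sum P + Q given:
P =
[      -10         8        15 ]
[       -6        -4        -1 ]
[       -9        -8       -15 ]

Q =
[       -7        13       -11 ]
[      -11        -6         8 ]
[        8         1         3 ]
P + Q =
[      -17        21         4 ]
[      -17       -10         7 ]
[       -1        -7       -12 ]

Matrix addition is elementwise: (P+Q)[i][j] = P[i][j] + Q[i][j].
  (P+Q)[0][0] = (-10) + (-7) = -17
  (P+Q)[0][1] = (8) + (13) = 21
  (P+Q)[0][2] = (15) + (-11) = 4
  (P+Q)[1][0] = (-6) + (-11) = -17
  (P+Q)[1][1] = (-4) + (-6) = -10
  (P+Q)[1][2] = (-1) + (8) = 7
  (P+Q)[2][0] = (-9) + (8) = -1
  (P+Q)[2][1] = (-8) + (1) = -7
  (P+Q)[2][2] = (-15) + (3) = -12
P + Q =
[      -17        21         4 ]
[      -17       -10         7 ]
[       -1        -7       -12 ]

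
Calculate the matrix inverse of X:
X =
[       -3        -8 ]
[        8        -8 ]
det(X) = 88
X⁻¹ =
[    -1/11      1/11 ]
[    -1/11     -3/88 ]

For a 2×2 matrix X = [[a, b], [c, d]] with det(X) ≠ 0, X⁻¹ = (1/det(X)) * [[d, -b], [-c, a]].
det(X) = (-3)*(-8) - (-8)*(8) = 24 + 64 = 88.
X⁻¹ = (1/88) * [[-8, 8], [-8, -3]].
Dividing each entry by 88 and reducing:
X⁻¹ =
[    -1/11      1/11 ]
[    -1/11     -3/88 ]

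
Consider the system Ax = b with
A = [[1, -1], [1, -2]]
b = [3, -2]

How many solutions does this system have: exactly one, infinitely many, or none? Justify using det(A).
Exactly one solution

Compute det(A) = (1)*(-2) - (-1)*(1) = -1.
Because det(A) ≠ 0, A is invertible and Ax = b has a unique solution for every b (here x = A⁻¹ b).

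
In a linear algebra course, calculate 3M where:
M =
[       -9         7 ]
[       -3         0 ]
3M =
[      -27        21 ]
[       -9         0 ]

Scalar multiplication is elementwise: (3M)[i][j] = 3 * M[i][j].
  (3M)[0][0] = 3 * (-9) = -27
  (3M)[0][1] = 3 * (7) = 21
  (3M)[1][0] = 3 * (-3) = -9
  (3M)[1][1] = 3 * (0) = 0
3M =
[      -27        21 ]
[       -9         0 ]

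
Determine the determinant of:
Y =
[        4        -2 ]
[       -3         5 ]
det(Y) = 14

For a 2×2 matrix [[a, b], [c, d]], det = a*d - b*c.
det(Y) = (4)*(5) - (-2)*(-3) = 20 - 6 = 14.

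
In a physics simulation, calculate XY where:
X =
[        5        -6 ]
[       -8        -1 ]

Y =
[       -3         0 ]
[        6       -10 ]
XY =
[      -51        60 ]
[       18        10 ]

Matrix multiplication: (XY)[i][j] = sum over k of X[i][k] * Y[k][j].
  (XY)[0][0] = (5)*(-3) + (-6)*(6) = -51
  (XY)[0][1] = (5)*(0) + (-6)*(-10) = 60
  (XY)[1][0] = (-8)*(-3) + (-1)*(6) = 18
  (XY)[1][1] = (-8)*(0) + (-1)*(-10) = 10
XY =
[      -51        60 ]
[       18        10 ]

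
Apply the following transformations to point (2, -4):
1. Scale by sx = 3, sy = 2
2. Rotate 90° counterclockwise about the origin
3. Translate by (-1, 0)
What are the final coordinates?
(7, 6)

Step 1: Scale → (6, -8)
Step 2: Rotate 90° → (8, 6)
Step 3: Translate → (7, 6)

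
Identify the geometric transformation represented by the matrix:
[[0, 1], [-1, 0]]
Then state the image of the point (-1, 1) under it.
rotation by 90° clockwise (i.e., 270° counterclockwise); image of (-1, 1) is (1, 1)

This matches the form [[cos θ, -sin θ], [sin θ, cos θ]] of a rotation matrix; reading off cos θ and sin θ gives the angle.
The matrix [[0, 1], [-1, 0]] represents: rotation by 90° clockwise (i.e., 270° counterclockwise).
Applying it to (-1, 1): [0·-1 + 1·1, -1·-1 + 0·1] = (1, 1).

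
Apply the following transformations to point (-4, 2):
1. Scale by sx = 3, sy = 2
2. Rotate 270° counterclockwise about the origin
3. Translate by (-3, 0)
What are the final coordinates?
(1, 12)

Step 1: Scale → (-12, 4)
Step 2: Rotate 270° → (4, 12)
Step 3: Translate → (1, 12)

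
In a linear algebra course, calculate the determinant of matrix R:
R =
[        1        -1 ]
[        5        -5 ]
det(R) = 0

For a 2×2 matrix [[a, b], [c, d]], det = a*d - b*c.
det(R) = (1)*(-5) - (-1)*(5) = -5 + 5 = 0.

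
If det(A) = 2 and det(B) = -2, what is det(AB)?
-4

Use the multiplicative property of determinants: det(AB) = det(A)*det(B).
det(AB) = (2)*(-2) = -4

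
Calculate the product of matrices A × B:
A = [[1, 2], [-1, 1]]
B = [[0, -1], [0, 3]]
[[0, 5], [0, 4]]

Matrix multiplication:
C[0][0] = 1×0 + 2×0 = 0
C[0][1] = 1×-1 + 2×3 = 5
C[1][0] = -1×0 + 1×0 = 0
C[1][1] = -1×-1 + 1×3 = 4
Result: [[0, 5], [0, 4]]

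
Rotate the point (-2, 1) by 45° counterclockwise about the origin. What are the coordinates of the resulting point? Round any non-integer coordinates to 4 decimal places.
(-2.1213, -0.7071)

Rotation matrix R(θ) = [[cos θ, -sin θ], [sin θ, cos θ]]; for θ = 45°:
R = [[√2/2, -√2/2], [√2/2, √2/2]]
Result: R × [-2, 1]ᵀ = [√2/2·-2 + (-√2/2)·1, √2/2·-2 + (√2/2)·1]ᵀ = (-2.1213, -0.7071)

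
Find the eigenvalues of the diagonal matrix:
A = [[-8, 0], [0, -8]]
λ₁ = -8, λ₂ = -8

The characteristic polynomial of A is det(A - λI) = (-8 - λ)(-8 - λ) = 0.
The roots are λ = -8 and λ = -8, so the eigenvalues are the diagonal entries.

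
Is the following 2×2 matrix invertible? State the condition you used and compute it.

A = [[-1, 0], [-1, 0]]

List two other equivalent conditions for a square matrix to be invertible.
No, not invertible; det(A) = 0 (two rows are equal, so the rows are linearly dependent). Equivalent conditions (failing for this A): rank(A) < 2; Ax = 0 has non-trivial solutions; 0 is an eigenvalue; the columns are linearly dependent.

To check invertibility, compute det(A).
In this matrix, row 0 and the last row are identical, so one row is a scalar multiple of another and the rows are linearly dependent.
A matrix with linearly dependent rows has det = 0 and is not invertible.
Equivalent failed conditions:
- rank(A) < 2.
- Ax = 0 has non-trivial solutions.
- 0 is an eigenvalue.
- The columns are linearly dependent.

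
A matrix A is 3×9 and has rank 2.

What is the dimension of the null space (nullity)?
7

The rank-nullity theorem for an m×n matrix states:
rank(A) + nullity(A) = n (the number of columns).
Here n = 9 and rank(A) = 2, so nullity(A) = 9 - 2 = 7.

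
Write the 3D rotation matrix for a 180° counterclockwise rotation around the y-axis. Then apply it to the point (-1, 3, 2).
R = [[-1, 0, 0], [0, 1, 0], [0, 0, -1]]; R·(-1, 3, 2) = (1, 3, -2)

Rotation matrix for 180° around y-axis:
cos(180°) = -1, sin(180°) = 0
R = [[-1, 0, 0], [0, 1, 0], [0, 0, -1]]
Apply to (-1, 3, 2): R·[-1, 3, 2]ᵀ = (1, 3, -2)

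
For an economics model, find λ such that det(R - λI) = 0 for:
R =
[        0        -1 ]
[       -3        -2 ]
λ = -3, 1

Solve det(R - λI) = 0. For a 2×2 matrix the characteristic equation is λ² - (trace)λ + det = 0.
trace(R) = a + d = 0 - 2 = -2.
det(R) = a*d - b*c = (0)*(-2) - (-1)*(-3) = 0 - 3 = -3.
Characteristic equation: λ² - (-2)λ + (-3) = 0.
Discriminant = (-2)² - 4*(-3) = 4 + 12 = 16.
λ = (-2 ± √16) / 2 = (-2 ± 4) / 2 = -3, 1.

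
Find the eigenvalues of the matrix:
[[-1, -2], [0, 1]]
λ = -1 and λ = 1

Characteristic equation: det(A - λI) = 0
λ² - (trace)λ + (det) = 0
λ² - (0)λ + (-1) = 0
λ² - 0λ - 1 = 0
Solving: λ = -1, 1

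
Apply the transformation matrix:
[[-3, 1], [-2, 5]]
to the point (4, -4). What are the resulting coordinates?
(-16, -28)

Matrix multiplication:
[[-3, 1], [-2, 5]] × [4, -4]ᵀ
= [-3×4 + 1×-4, -2×4 + 5×-4]ᵀ
= [-16.0000, -28.0000]ᵀ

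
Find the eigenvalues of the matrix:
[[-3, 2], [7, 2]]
λ = -5 and λ = 4

Characteristic equation: det(A - λI) = 0
λ² - (trace)λ + (det) = 0
λ² - (-1)λ + (-20) = 0
λ² + 1λ - 20 = 0
Solving: λ = -5, 4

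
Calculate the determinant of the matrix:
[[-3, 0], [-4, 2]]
-6

For a 2×2 matrix [[a, b], [c, d]], det = ad - bc
det = (-3)(2) - (0)(-4) = -6 - 0 = -6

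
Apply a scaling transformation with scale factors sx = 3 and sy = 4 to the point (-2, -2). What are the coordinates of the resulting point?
(-6, -8)

Scaling matrix:
[[3, 0], [0, 4]]
Result: (-2 × 3, -2 × 4) = (-6, -8)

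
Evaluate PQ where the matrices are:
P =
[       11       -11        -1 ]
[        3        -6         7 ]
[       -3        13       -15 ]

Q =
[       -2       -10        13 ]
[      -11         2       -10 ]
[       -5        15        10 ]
PQ =
[      104      -147       243 ]
[       25        63       169 ]
[      -62      -169      -319 ]

Matrix multiplication: (PQ)[i][j] = sum over k of P[i][k] * Q[k][j].
  (PQ)[0][0] = (11)*(-2) + (-11)*(-11) + (-1)*(-5) = 104
  (PQ)[0][1] = (11)*(-10) + (-11)*(2) + (-1)*(15) = -147
  (PQ)[0][2] = (11)*(13) + (-11)*(-10) + (-1)*(10) = 243
  (PQ)[1][0] = (3)*(-2) + (-6)*(-11) + (7)*(-5) = 25
  (PQ)[1][1] = (3)*(-10) + (-6)*(2) + (7)*(15) = 63
  (PQ)[1][2] = (3)*(13) + (-6)*(-10) + (7)*(10) = 169
  (PQ)[2][0] = (-3)*(-2) + (13)*(-11) + (-15)*(-5) = -62
  (PQ)[2][1] = (-3)*(-10) + (13)*(2) + (-15)*(15) = -169
  (PQ)[2][2] = (-3)*(13) + (13)*(-10) + (-15)*(10) = -319
PQ =
[      104      -147       243 ]
[       25        63       169 ]
[      -62      -169      -319 ]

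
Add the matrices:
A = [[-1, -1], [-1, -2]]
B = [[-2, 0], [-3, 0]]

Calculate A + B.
[[-3, -1], [-4, -2]]

Add corresponding elements:
(-1)+(-2)=-3
(-1)+(0)=-1
(-1)+(-3)=-4
(-2)+(0)=-2
A + B = [[-3, -1], [-4, -2]]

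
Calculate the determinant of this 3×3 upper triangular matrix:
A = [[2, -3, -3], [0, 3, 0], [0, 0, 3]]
18

The determinant of a triangular matrix is the product of its diagonal entries (the off-diagonal entries above the diagonal do not affect it).
det(A) = (2) * (3) * (3) = 18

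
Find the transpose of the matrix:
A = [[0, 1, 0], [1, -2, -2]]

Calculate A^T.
[[0, 1], [1, -2], [0, -2]]

The transpose sends entry (i,j) to (j,i); rows become columns.
Row 0 of A: [0, 1, 0] -> column 0 of A^T.
Row 1 of A: [1, -2, -2] -> column 1 of A^T.
A^T = [[0, 1], [1, -2], [0, -2]]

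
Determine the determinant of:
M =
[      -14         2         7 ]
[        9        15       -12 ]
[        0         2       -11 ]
det(M) = 2298

Expand along row 0 (cofactor expansion): det(M) = a*(e*i - f*h) - b*(d*i - f*g) + c*(d*h - e*g), where the 3×3 is [[a, b, c], [d, e, f], [g, h, i]].
Minor M_00 = (15)*(-11) - (-12)*(2) = -165 + 24 = -141.
Minor M_01 = (9)*(-11) - (-12)*(0) = -99 - 0 = -99.
Minor M_02 = (9)*(2) - (15)*(0) = 18 - 0 = 18.
det(M) = (-14)*(-141) - (2)*(-99) + (7)*(18) = 1974 + 198 + 126 = 2298.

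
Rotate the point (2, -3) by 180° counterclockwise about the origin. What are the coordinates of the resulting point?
(-2, 3)

Rotation matrix R(θ) = [[cos θ, -sin θ], [sin θ, cos θ]]; for θ = 180°:
R = [[-1, 0], [0, -1]]
Result: R × [2, -3]ᵀ = [-1·2 + (0)·-3, 0·2 + (-1)·-3]ᵀ = (-2, 3)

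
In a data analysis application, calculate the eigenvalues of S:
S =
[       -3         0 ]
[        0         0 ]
λ = -3, 0

Solve det(S - λI) = 0. For a 2×2 matrix the characteristic equation is λ² - (trace)λ + det = 0.
trace(S) = a + d = -3 + 0 = -3.
det(S) = a*d - b*c = (-3)*(0) - (0)*(0) = 0 - 0 = 0.
Characteristic equation: λ² - (-3)λ + (0) = 0.
Discriminant = (-3)² - 4*(0) = 9 - 0 = 9.
λ = (-3 ± √9) / 2 = (-3 ± 3) / 2 = -3, 0.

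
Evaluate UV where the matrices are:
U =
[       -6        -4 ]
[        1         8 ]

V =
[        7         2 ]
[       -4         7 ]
UV =
[      -26       -40 ]
[      -25        58 ]

Matrix multiplication: (UV)[i][j] = sum over k of U[i][k] * V[k][j].
  (UV)[0][0] = (-6)*(7) + (-4)*(-4) = -26
  (UV)[0][1] = (-6)*(2) + (-4)*(7) = -40
  (UV)[1][0] = (1)*(7) + (8)*(-4) = -25
  (UV)[1][1] = (1)*(2) + (8)*(7) = 58
UV =
[      -26       -40 ]
[      -25        58 ]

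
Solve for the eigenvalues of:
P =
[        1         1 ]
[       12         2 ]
λ = -2, 5

Solve det(P - λI) = 0. For a 2×2 matrix the characteristic equation is λ² - (trace)λ + det = 0.
trace(P) = a + d = 1 + 2 = 3.
det(P) = a*d - b*c = (1)*(2) - (1)*(12) = 2 - 12 = -10.
Characteristic equation: λ² - (3)λ + (-10) = 0.
Discriminant = (3)² - 4*(-10) = 9 + 40 = 49.
λ = (3 ± √49) / 2 = (3 ± 7) / 2 = -2, 5.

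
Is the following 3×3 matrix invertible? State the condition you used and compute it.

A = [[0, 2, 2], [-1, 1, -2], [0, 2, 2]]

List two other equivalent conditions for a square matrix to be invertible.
No, not invertible; det(A) = 0 (two rows are equal, so the rows are linearly dependent). Equivalent conditions (failing for this A): rank(A) < 3; Ax = 0 has non-trivial solutions; 0 is an eigenvalue; the columns are linearly dependent.

To check invertibility, compute det(A).
In this matrix, row 0 and the last row are identical, so one row is a scalar multiple of another and the rows are linearly dependent.
A matrix with linearly dependent rows has det = 0 and is not invertible.
Equivalent failed conditions:
- rank(A) < 3.
- Ax = 0 has non-trivial solutions.
- 0 is an eigenvalue.
- The columns are linearly dependent.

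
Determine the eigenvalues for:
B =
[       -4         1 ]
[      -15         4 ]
λ = -1, 1

Solve det(B - λI) = 0. For a 2×2 matrix the characteristic equation is λ² - (trace)λ + det = 0.
trace(B) = a + d = -4 + 4 = 0.
det(B) = a*d - b*c = (-4)*(4) - (1)*(-15) = -16 + 15 = -1.
Characteristic equation: λ² - (0)λ + (-1) = 0.
Discriminant = (0)² - 4*(-1) = 0 + 4 = 4.
λ = (0 ± √4) / 2 = (0 ± 2) / 2 = -1, 1.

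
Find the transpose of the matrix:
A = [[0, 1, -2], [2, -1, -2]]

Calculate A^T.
[[0, 2], [1, -1], [-2, -2]]

The transpose sends entry (i,j) to (j,i); rows become columns.
Row 0 of A: [0, 1, -2] -> column 0 of A^T.
Row 1 of A: [2, -1, -2] -> column 1 of A^T.
A^T = [[0, 2], [1, -1], [-2, -2]]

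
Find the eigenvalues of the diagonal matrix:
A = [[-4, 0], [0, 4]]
λ₁ = -4, λ₂ = 4

The characteristic polynomial of A is det(A - λI) = (-4 - λ)(4 - λ) = 0.
The roots are λ = -4 and λ = 4, so the eigenvalues are the diagonal entries.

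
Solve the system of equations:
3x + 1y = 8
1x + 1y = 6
x = 1, y = 5

Use elimination (row reduction):
Equation 1: 3x + 1y = 8.
Equation 2: 1x + 1y = 6.
Multiply Eq1 by 1 and Eq2 by 3: 3x + 1y = 8;  3x + 3y = 18.
Subtract: (2)y = 10, so y = 5.
Back-substitute into Eq1: 3x + 1*(5) = 8, so x = 1.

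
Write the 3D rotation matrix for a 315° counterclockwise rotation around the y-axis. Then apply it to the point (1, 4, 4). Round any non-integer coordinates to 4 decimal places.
R = [[√2/2, 0, -√2/2], [0, 1, 0], [√2/2, 0, √2/2]]; R·(1, 4, 4) = (-2.1213, 4.0000, 3.5355)

Rotation matrix for 315° around y-axis:
cos(315°) = √2/2, sin(315°) = -√2/2
R = [[√2/2, 0, -√2/2], [0, 1, 0], [√2/2, 0, √2/2]]
Apply to (1, 4, 4): R·[1, 4, 4]ᵀ = (-2.1213, 4.0000, 3.5355)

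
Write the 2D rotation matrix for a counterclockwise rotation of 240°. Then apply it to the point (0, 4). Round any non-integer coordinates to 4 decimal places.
R = [[-1/2, √3/2], [-√3/2, -1/2]]; R·(0, 4) = (3.4641, -2.0000)

Rotation matrix formula: R(θ) = [[cos θ, -sin θ], [sin θ, cos θ]]
For θ = 240°:
cos(240°) = -1/2
sin(240°) = -√3/2
R = [[-1/2, √3/2], [-√3/2, -1/2]]
Apply to (0, 4): [-1/2·0 + (√3/2)·4, -√3/2·0 + -1/2·4] = (3.4641, -2.0000)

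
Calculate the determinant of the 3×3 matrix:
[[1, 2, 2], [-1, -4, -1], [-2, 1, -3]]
-7

Expansion along first row:
det = 1·det([[-4,-1],[1,-3]]) - 2·det([[-1,-1],[-2,-3]]) + 2·det([[-1,-4],[-2,1]])
    = 1·(-4·-3 - -1·1) - 2·(-1·-3 - -1·-2) + 2·(-1·1 - -4·-2)
    = 1·13 - 2·1 + 2·-9
    = 13 + -2 + -18 = -7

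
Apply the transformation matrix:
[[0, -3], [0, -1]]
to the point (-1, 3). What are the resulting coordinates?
(-9, -3)

Matrix multiplication:
[[0, -3], [0, -1]] × [-1, 3]ᵀ
= [0×-1 + -3×3, 0×-1 + -1×3]ᵀ
= [-9.0000, -3.0000]ᵀ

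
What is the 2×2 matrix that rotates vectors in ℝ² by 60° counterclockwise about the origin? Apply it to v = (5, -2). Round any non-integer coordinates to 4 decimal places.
R = [[1/2, -√3/2], [√3/2, 1/2]]; R·v = (4.2321, 3.3301)

A counterclockwise rotation by angle θ in ℝ² has matrix R(θ) = [[cos θ, -sin θ], [sin θ, cos θ]].
For θ = 60°: cos θ = 1/2, sin θ = √3/2.
R(60°) = [[1/2, -√3/2], [√3/2, 1/2]].
R·v = [1/2·5 + (-√3/2)·-2, √3/2·5 + 1/2·-2] = (4.2321, 3.3301).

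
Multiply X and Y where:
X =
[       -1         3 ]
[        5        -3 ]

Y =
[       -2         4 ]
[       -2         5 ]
XY =
[       -4        11 ]
[       -4         5 ]

Matrix multiplication: (XY)[i][j] = sum over k of X[i][k] * Y[k][j].
  (XY)[0][0] = (-1)*(-2) + (3)*(-2) = -4
  (XY)[0][1] = (-1)*(4) + (3)*(5) = 11
  (XY)[1][0] = (5)*(-2) + (-3)*(-2) = -4
  (XY)[1][1] = (5)*(4) + (-3)*(5) = 5
XY =
[       -4        11 ]
[       -4         5 ]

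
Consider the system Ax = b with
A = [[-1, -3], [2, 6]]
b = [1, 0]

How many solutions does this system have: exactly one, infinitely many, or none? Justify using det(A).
No solution

det(A) = (-1)*(6) - (-3)*(2) = 0, so A is singular.
The column space of A is span(column 1) = span([-1, 2]).
b = [1, 0] is not a scalar multiple of column 1, so b ∉ column space and the system is inconsistent — no solution.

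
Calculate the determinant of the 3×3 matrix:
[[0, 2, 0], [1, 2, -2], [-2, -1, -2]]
12

Expansion along first row:
det = 0·det([[2,-2],[-1,-2]]) - 2·det([[1,-2],[-2,-2]]) + 0·det([[1,2],[-2,-1]])
    = 0·(2·-2 - -2·-1) - 2·(1·-2 - -2·-2) + 0·(1·-1 - 2·-2)
    = 0·-6 - 2·-6 + 0·3
    = 0 + 12 + 0 = 12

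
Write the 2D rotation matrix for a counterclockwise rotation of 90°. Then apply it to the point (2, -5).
R = [[0, -1], [1, 0]]; R·(2, -5) = (5, 2)

Rotation matrix formula: R(θ) = [[cos θ, -sin θ], [sin θ, cos θ]]
For θ = 90°:
cos(90°) = 0
sin(90°) = 1
R = [[0, -1], [1, 0]]
Apply to (2, -5): [0·2 + (-1)·-5, 1·2 + 0·-5] = (5, 2)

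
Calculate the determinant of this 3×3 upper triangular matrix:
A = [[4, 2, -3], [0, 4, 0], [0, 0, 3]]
48

The determinant of a triangular matrix is the product of its diagonal entries (the off-diagonal entries above the diagonal do not affect it).
det(A) = (4) * (4) * (3) = 48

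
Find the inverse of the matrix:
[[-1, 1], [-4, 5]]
[[-5, 1], [-4, 1]]

For [[a,b],[c,d]], inverse = (1/det)·[[d,-b],[-c,a]]
det = -1·5 - 1·-4 = -1
Inverse = (1/-1)·[[5, -1], [4, -1]]
        = [[-5, 1], [-4, 1]]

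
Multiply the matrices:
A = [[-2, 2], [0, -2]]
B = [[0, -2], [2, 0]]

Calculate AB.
[[4, 4], [-4, 0]]

Each entry (i,j) of AB = sum over k of A[i][k]*B[k][j].
(AB)[0][0] = (-2)*(0) + (2)*(2) = 4
(AB)[0][1] = (-2)*(-2) + (2)*(0) = 4
(AB)[1][0] = (0)*(0) + (-2)*(2) = -4
(AB)[1][1] = (0)*(-2) + (-2)*(0) = 0
AB = [[4, 4], [-4, 0]]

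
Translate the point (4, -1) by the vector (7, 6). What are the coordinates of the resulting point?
(11, 5)

Translation by (7, 6):
x' = 4 + 7 = 11
y' = -1 + 6 = 5
Homogeneous matrix: [[1, 0, 7], [0, 1, 6], [0, 0, 1]]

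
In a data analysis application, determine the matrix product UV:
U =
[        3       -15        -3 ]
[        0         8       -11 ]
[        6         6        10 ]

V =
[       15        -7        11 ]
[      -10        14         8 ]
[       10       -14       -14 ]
UV =
[      165      -189       -45 ]
[     -190       266       218 ]
[      130       -98       -26 ]

Matrix multiplication: (UV)[i][j] = sum over k of U[i][k] * V[k][j].
  (UV)[0][0] = (3)*(15) + (-15)*(-10) + (-3)*(10) = 165
  (UV)[0][1] = (3)*(-7) + (-15)*(14) + (-3)*(-14) = -189
  (UV)[0][2] = (3)*(11) + (-15)*(8) + (-3)*(-14) = -45
  (UV)[1][0] = (0)*(15) + (8)*(-10) + (-11)*(10) = -190
  (UV)[1][1] = (0)*(-7) + (8)*(14) + (-11)*(-14) = 266
  (UV)[1][2] = (0)*(11) + (8)*(8) + (-11)*(-14) = 218
  (UV)[2][0] = (6)*(15) + (6)*(-10) + (10)*(10) = 130
  (UV)[2][1] = (6)*(-7) + (6)*(14) + (10)*(-14) = -98
  (UV)[2][2] = (6)*(11) + (6)*(8) + (10)*(-14) = -26
UV =
[      165      -189       -45 ]
[     -190       266       218 ]
[      130       -98       -26 ]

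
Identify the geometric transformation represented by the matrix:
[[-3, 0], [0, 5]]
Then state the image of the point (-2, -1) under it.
non-uniform scaling by (-3, 5); image of (-2, -1) is (6, -5)

This is diagonal with distinct entries, so it scales the x-axis by -3 and the y-axis by 5.
The matrix [[-3, 0], [0, 5]] represents: non-uniform scaling by (-3, 5).
Applying it to (-2, -1): [-3·-2 + 0·-1, 0·-2 + 5·-1] = (6, -5).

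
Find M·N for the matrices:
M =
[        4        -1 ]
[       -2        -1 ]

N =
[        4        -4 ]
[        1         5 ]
MN =
[       15       -21 ]
[       -9         3 ]

Matrix multiplication: (MN)[i][j] = sum over k of M[i][k] * N[k][j].
  (MN)[0][0] = (4)*(4) + (-1)*(1) = 15
  (MN)[0][1] = (4)*(-4) + (-1)*(5) = -21
  (MN)[1][0] = (-2)*(4) + (-1)*(1) = -9
  (MN)[1][1] = (-2)*(-4) + (-1)*(5) = 3
MN =
[       15       -21 ]
[       -9         3 ]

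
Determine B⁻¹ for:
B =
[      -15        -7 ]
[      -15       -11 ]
det(B) = 60
B⁻¹ =
[   -11/60      7/60 ]
[      1/4      -1/4 ]

For a 2×2 matrix B = [[a, b], [c, d]] with det(B) ≠ 0, B⁻¹ = (1/det(B)) * [[d, -b], [-c, a]].
det(B) = (-15)*(-11) - (-7)*(-15) = 165 - 105 = 60.
B⁻¹ = (1/60) * [[-11, 7], [15, -15]].
Dividing each entry by 60 and reducing:
B⁻¹ =
[   -11/60      7/60 ]
[      1/4      -1/4 ]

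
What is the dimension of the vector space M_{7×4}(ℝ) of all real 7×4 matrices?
Dimension = 28

A real 7×4 matrix is determined by its 7·4 = 28 independent entries.
A standard basis is {E_ij : 1 ≤ i ≤ 7, 1 ≤ j ≤ 4}, where E_ij has a 1 in position (i, j) and 0 elsewhere — there are 28 such matrices, and they are linearly independent and span M_{7×4}(ℝ).
Therefore dim(M_{7×4}(ℝ)) = 28.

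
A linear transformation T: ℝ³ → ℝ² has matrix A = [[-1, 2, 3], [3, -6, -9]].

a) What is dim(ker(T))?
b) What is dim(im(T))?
dim(ker) = 2, dim(im) = 1

Observe that row 2 = -3 × row 1 (so the rows are linearly dependent).
Thus rank(A) = 1 (only one linearly independent row).
dim(im(T)) = rank(A) = 1.
By the rank-nullity theorem applied to T: ℝ³ → ℝ², rank(A) + nullity(A) = 3 (the domain dimension), so dim(ker(T)) = 3 - 1 = 2.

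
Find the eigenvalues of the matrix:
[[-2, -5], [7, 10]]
λ = 3 and λ = 5

Characteristic equation: det(A - λI) = 0
λ² - (trace)λ + (det) = 0
λ² - (8)λ + (15) = 0
λ² - 8λ + 15 = 0
Solving: λ = 3, 5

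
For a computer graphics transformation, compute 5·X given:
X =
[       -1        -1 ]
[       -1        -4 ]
5X =
[       -5        -5 ]
[       -5       -20 ]

Scalar multiplication is elementwise: (5X)[i][j] = 5 * X[i][j].
  (5X)[0][0] = 5 * (-1) = -5
  (5X)[0][1] = 5 * (-1) = -5
  (5X)[1][0] = 5 * (-1) = -5
  (5X)[1][1] = 5 * (-4) = -20
5X =
[       -5        -5 ]
[       -5       -20 ]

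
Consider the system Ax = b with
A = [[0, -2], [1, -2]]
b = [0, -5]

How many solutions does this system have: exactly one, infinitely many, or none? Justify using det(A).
Exactly one solution

Compute det(A) = (0)*(-2) - (-2)*(1) = 2.
Because det(A) ≠ 0, A is invertible and Ax = b has a unique solution for every b (here x = A⁻¹ b).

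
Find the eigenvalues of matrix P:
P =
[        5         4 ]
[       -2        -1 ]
λ = 1, 3

Solve det(P - λI) = 0. For a 2×2 matrix the characteristic equation is λ² - (trace)λ + det = 0.
trace(P) = a + d = 5 - 1 = 4.
det(P) = a*d - b*c = (5)*(-1) - (4)*(-2) = -5 + 8 = 3.
Characteristic equation: λ² - (4)λ + (3) = 0.
Discriminant = (4)² - 4*(3) = 16 - 12 = 4.
λ = (4 ± √4) / 2 = (4 ± 2) / 2 = 1, 3.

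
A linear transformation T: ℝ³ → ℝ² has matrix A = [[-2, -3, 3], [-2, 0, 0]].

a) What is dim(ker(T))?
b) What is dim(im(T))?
dim(ker) = 1, dim(im) = 2

The two rows are not scalar multiples of one another (no single k satisfies row 2 = k × row 1), so they are linearly independent.
Thus rank(A) = 2.
dim(im(T)) = rank(A) = 2.
By the rank-nullity theorem applied to T: ℝ³ → ℝ², rank(A) + nullity(A) = 3 (the domain dimension), so dim(ker(T)) = 3 - 2 = 1.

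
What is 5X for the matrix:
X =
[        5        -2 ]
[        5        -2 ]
5X =
[       25       -10 ]
[       25       -10 ]

Scalar multiplication is elementwise: (5X)[i][j] = 5 * X[i][j].
  (5X)[0][0] = 5 * (5) = 25
  (5X)[0][1] = 5 * (-2) = -10
  (5X)[1][0] = 5 * (5) = 25
  (5X)[1][1] = 5 * (-2) = -10
5X =
[       25       -10 ]
[       25       -10 ]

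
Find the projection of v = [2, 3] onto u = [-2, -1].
[14/5, 7/5]

The projection of v onto u is proj_u(v) = ((v·u) / (u·u)) · u.
v·u = (2)*(-2) + (3)*(-1) = -7.
u·u = (-2)*(-2) + (-1)*(-1) = 5.
coefficient = -7 / 5 = -7/5.
proj_u(v) = -7/5 · [-2, -1] = [14/5, 7/5].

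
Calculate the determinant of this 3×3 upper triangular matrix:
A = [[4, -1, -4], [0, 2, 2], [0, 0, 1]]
8

The determinant of a triangular matrix is the product of its diagonal entries (the off-diagonal entries above the diagonal do not affect it).
det(A) = (4) * (2) * (1) = 8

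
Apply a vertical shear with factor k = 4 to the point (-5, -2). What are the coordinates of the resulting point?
(-5, -22)

Shear matrix for vertical shear with factor k = 4:
[[1, 0], [4, 1]]
Result: (-5, -2) → (-5, -22)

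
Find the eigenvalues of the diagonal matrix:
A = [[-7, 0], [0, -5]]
λ₁ = -7, λ₂ = -5

The characteristic polynomial of A is det(A - λI) = (-7 - λ)(-5 - λ) = 0.
The roots are λ = -7 and λ = -5, so the eigenvalues are the diagonal entries.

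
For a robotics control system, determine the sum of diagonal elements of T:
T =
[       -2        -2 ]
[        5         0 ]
tr(T) = -2 + 0 = -2

The trace of a square matrix is the sum of its diagonal entries.
Diagonal entries of T: T[0][0] = -2, T[1][1] = 0.
tr(T) = -2 + 0 = -2.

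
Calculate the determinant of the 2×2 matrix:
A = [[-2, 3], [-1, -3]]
9

For A = [[a, b], [c, d]], det(A) = a*d - b*c.
det(A) = (-2)*(-3) - (3)*(-1) = 6 - -3 = 9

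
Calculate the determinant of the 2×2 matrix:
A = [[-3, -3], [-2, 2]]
-12

For A = [[a, b], [c, d]], det(A) = a*d - b*c.
det(A) = (-3)*(2) - (-3)*(-2) = -6 - 6 = -12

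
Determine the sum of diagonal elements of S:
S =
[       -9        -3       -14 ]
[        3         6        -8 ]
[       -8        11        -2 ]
tr(S) = -9 + 6 - 2 = -5

The trace of a square matrix is the sum of its diagonal entries.
Diagonal entries of S: S[0][0] = -9, S[1][1] = 6, S[2][2] = -2.
tr(S) = -9 + 6 - 2 = -5.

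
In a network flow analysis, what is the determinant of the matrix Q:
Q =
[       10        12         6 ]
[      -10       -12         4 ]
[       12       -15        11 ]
det(Q) = 2940

Expand along row 0 (cofactor expansion): det(Q) = a*(e*i - f*h) - b*(d*i - f*g) + c*(d*h - e*g), where the 3×3 is [[a, b, c], [d, e, f], [g, h, i]].
Minor M_00 = (-12)*(11) - (4)*(-15) = -132 + 60 = -72.
Minor M_01 = (-10)*(11) - (4)*(12) = -110 - 48 = -158.
Minor M_02 = (-10)*(-15) - (-12)*(12) = 150 + 144 = 294.
det(Q) = (10)*(-72) - (12)*(-158) + (6)*(294) = -720 + 1896 + 1764 = 2940.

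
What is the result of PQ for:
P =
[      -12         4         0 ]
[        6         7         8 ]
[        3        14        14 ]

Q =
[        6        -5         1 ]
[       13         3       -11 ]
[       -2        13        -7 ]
PQ =
[      -20        72       -56 ]
[      111        95      -127 ]
[      172       209      -249 ]

Matrix multiplication: (PQ)[i][j] = sum over k of P[i][k] * Q[k][j].
  (PQ)[0][0] = (-12)*(6) + (4)*(13) + (0)*(-2) = -20
  (PQ)[0][1] = (-12)*(-5) + (4)*(3) + (0)*(13) = 72
  (PQ)[0][2] = (-12)*(1) + (4)*(-11) + (0)*(-7) = -56
  (PQ)[1][0] = (6)*(6) + (7)*(13) + (8)*(-2) = 111
  (PQ)[1][1] = (6)*(-5) + (7)*(3) + (8)*(13) = 95
  (PQ)[1][2] = (6)*(1) + (7)*(-11) + (8)*(-7) = -127
  (PQ)[2][0] = (3)*(6) + (14)*(13) + (14)*(-2) = 172
  (PQ)[2][1] = (3)*(-5) + (14)*(3) + (14)*(13) = 209
  (PQ)[2][2] = (3)*(1) + (14)*(-11) + (14)*(-7) = -249
PQ =
[      -20        72       -56 ]
[      111        95      -127 ]
[      172       209      -249 ]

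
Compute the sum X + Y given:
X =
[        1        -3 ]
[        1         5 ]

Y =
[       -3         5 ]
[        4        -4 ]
X + Y =
[       -2         2 ]
[        5         1 ]

Matrix addition is elementwise: (X+Y)[i][j] = X[i][j] + Y[i][j].
  (X+Y)[0][0] = (1) + (-3) = -2
  (X+Y)[0][1] = (-3) + (5) = 2
  (X+Y)[1][0] = (1) + (4) = 5
  (X+Y)[1][1] = (5) + (-4) = 1
X + Y =
[       -2         2 ]
[        5         1 ]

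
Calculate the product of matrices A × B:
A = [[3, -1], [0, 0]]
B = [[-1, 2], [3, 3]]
[[-6, 3], [0, 0]]

Matrix multiplication:
C[0][0] = 3×-1 + -1×3 = -6
C[0][1] = 3×2 + -1×3 = 3
C[1][0] = 0×-1 + 0×3 = 0
C[1][1] = 0×2 + 0×3 = 0
Result: [[-6, 3], [0, 0]]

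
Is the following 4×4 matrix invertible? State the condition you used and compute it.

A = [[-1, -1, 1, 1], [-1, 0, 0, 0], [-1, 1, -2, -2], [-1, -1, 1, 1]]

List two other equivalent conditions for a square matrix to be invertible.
No, not invertible; det(A) = 0 (two rows are equal, so the rows are linearly dependent). Equivalent conditions (failing for this A): rank(A) < 4; Ax = 0 has non-trivial solutions; 0 is an eigenvalue; the columns are linearly dependent.

To check invertibility, compute det(A).
In this matrix, row 0 and the last row are identical, so one row is a scalar multiple of another and the rows are linearly dependent.
A matrix with linearly dependent rows has det = 0 and is not invertible.
Equivalent failed conditions:
- rank(A) < 4.
- Ax = 0 has non-trivial solutions.
- 0 is an eigenvalue.
- The columns are linearly dependent.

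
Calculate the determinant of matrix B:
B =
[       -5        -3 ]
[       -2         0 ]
det(B) = -6

For a 2×2 matrix [[a, b], [c, d]], det = a*d - b*c.
det(B) = (-5)*(0) - (-3)*(-2) = 0 - 6 = -6.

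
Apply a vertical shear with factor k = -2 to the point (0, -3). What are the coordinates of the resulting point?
(0, -3)

Shear matrix for vertical shear with factor k = -2:
[[1, 0], [-2, 1]]
Result: (0, -3) → (0, -3)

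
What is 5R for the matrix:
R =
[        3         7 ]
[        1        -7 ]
5R =
[       15        35 ]
[        5       -35 ]

Scalar multiplication is elementwise: (5R)[i][j] = 5 * R[i][j].
  (5R)[0][0] = 5 * (3) = 15
  (5R)[0][1] = 5 * (7) = 35
  (5R)[1][0] = 5 * (1) = 5
  (5R)[1][1] = 5 * (-7) = -35
5R =
[       15        35 ]
[        5       -35 ]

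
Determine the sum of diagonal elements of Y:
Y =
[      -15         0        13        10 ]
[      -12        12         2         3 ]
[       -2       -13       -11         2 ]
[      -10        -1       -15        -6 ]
tr(Y) = -15 + 12 - 11 - 6 = -20

The trace of a square matrix is the sum of its diagonal entries.
Diagonal entries of Y: Y[0][0] = -15, Y[1][1] = 12, Y[2][2] = -11, Y[3][3] = -6.
tr(Y) = -15 + 12 - 11 - 6 = -20.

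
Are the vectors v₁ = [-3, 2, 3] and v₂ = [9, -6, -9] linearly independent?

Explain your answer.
No, linearly dependent (v₂ = -3·v₁)

Check whether there is a scalar k with v₂ = k·v₁.
Comparing components, k = -3 satisfies -3·[-3, 2, 3] = [9, -6, -9].
Since v₂ is a scalar multiple of v₁, the two vectors are linearly dependent.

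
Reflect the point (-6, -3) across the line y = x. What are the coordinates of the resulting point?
(-3, -6)

Reflection across line y = x: (-6, -3) → (-3, -6)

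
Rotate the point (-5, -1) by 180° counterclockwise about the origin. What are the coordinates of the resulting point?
(5, 1)

Rotation matrix R(θ) = [[cos θ, -sin θ], [sin θ, cos θ]]; for θ = 180°:
R = [[-1, 0], [0, -1]]
Result: R × [-5, -1]ᵀ = [-1·-5 + (0)·-1, 0·-5 + (-1)·-1]ᵀ = (5, 1)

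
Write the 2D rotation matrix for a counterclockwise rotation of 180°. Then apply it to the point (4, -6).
R = [[-1, 0], [0, -1]]; R·(4, -6) = (-4, 6)

Rotation matrix formula: R(θ) = [[cos θ, -sin θ], [sin θ, cos θ]]
For θ = 180°:
cos(180°) = -1
sin(180°) = 0
R = [[-1, 0], [0, -1]]
Apply to (4, -6): [-1·4 + (0)·-6, 0·4 + -1·-6] = (-4, 6)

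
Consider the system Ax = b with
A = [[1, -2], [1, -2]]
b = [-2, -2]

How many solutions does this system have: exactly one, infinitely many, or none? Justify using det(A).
Infinitely many solutions

det(A) = (1)*(-2) - (-2)*(1) = 0, so A is singular (column 2 is -2 times column 1).
b = [-2, -2] = -2 * column 1 of A, so b lies in the column space of A.
A singular matrix whose right-hand side is in its column space gives a 1-parameter family of solutions — infinitely many.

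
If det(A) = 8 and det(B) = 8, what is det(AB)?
64

Use the multiplicative property of determinants: det(AB) = det(A)*det(B).
det(AB) = (8)*(8) = 64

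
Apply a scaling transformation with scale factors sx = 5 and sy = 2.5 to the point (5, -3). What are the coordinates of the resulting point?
(25, -7.5)

Scaling matrix:
[[5, 0], [0, 2.50]]
Result: (5 × 5, -3 × 2.5) = (25, -7.5)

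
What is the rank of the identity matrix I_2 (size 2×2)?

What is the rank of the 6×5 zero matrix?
rank(I_2) = 2, rank(0) = 0

The identity I_2 has 2 columns that are the standard basis vectors e_1, …, e_2. These are linearly independent, so all 2 columns are pivots and rank(I_2) = 2.
The 6×5 zero matrix has every entry zero, so every row is the zero row and there are no pivots; rank(0) = 0.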